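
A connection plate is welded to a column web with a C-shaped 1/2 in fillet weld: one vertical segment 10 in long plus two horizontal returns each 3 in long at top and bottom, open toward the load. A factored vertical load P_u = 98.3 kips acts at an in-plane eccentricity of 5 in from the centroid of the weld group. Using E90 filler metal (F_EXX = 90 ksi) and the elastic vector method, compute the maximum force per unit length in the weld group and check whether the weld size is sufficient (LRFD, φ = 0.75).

Total weld length L_w = 16 in. Treat welds as unit-width lines.
Centroid: x̄ = 2×3×1.5 / 16 = 0.5625 in from the vertical weld.
Polar moment about centroid: J = I_x + I_y = [10³/12 + 2×3×5²] + [10×0.5625² + 2(3³/12 + 3×0.9375²)] = 246.3 in³.
Direct shear f_v = P/L_w = 98.3 / 16 = 6.144 kip/in (vertical).
Torsion M = P·e = 98.3 × 5 = 491.5 kip·in.
Critical point at (x, y) = (2.438, 5) from centroid. f_tx = M·y/J = 9.979 kip/in; f_ty = M·x/J = 4.865 kip/in.
Resultant f_max = √[f_tx² + (f_v + f_ty)²] = √[9.979² + (6.144 + 4.865)²] = 14.86 kip/in.
Capacity per unit length: φr_n = 0.75 × 0.6 × 90 × (0.707 × 0.5) = 14.32 kip/in.
14.86 > 14.32 → NOT adequate.

f_max ≈ 14.9 kip/in; NOT adequate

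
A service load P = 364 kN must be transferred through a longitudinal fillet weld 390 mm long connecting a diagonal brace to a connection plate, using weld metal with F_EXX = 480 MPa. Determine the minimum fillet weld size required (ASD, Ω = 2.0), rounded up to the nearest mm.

Total weld length L = 390 mm.
Required throat t_e = P × Ω / (0.6 F_EXX × L) = 364 × 2.0 / (0.6 × 480 × 390 × 10⁻³) = 6.481 mm.
Required leg w = t_e / 0.707 = 9.168 mm → use 10 mm.

w = 10 mm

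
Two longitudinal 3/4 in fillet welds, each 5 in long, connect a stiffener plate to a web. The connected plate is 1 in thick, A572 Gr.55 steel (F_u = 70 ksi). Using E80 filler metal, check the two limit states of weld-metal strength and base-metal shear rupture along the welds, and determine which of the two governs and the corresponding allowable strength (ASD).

E80XX → F_EXX = 80 ksi.
t_e = 0.707 × 0.75 = 0.5302 in; L = 10 in.
Weld metal: R_n/Ω = (1/2.0) × 0.6 × 80 × 0.5302 × 10 = 127.3 kip.
Base metal (shear rupture): R_n/Ω = (1/2.0) × 0.6 × 70 × 1 × 10 = 210 kip.
Governing: weld metal.

R_n/Ω ≈ 127 kip (weld metal governs)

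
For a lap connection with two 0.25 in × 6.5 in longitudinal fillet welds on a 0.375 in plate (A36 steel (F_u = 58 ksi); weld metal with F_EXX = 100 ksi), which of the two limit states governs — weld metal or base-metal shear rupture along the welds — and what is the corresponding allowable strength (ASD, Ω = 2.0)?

t_e = 0.707 × 0.25 = 0.1767 in; L = 13 in.
Weld metal: R_n/Ω = (1/2.0) × 0.6 × 100 × 0.1767 × 13 = 68.93 kips.
Base metal (shear rupture): R_n/Ω = (1/2.0) × 0.6 × 58 × 0.375 × 13 = 84.82 kips.
Governing: weld metal.

R_n/Ω ≈ 68.9 kips (weld metal governs)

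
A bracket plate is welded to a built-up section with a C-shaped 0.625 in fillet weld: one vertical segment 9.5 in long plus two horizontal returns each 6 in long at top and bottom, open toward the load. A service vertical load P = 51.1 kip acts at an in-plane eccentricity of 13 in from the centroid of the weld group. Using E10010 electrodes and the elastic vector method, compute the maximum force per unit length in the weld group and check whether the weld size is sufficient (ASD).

E100XX → F_EXX = 100 ksi.
Total weld length L_w = 21.5 in. Treat welds as unit-width lines.
Centroid: x̄ = 2×6×3 / 21.5 = 1.674 in from the vertical weld.
Polar moment about centroid: J = I_x + I_y = [9.5³/12 + 2×6×4.75²] + [9.5×1.674² + 2(6³/12 + 6×1.326²)] = 425.9 in³.
Direct shear f_v = P/L_w = 51.1 / 21.5 = 2.377 kip/in (vertical).
Torsion M = P·e = 51.1 × 13 = 664.3 kip·in.
Critical point at (x, y) = (4.326, 4.75) from centroid. f_tx = M·y/J = 7.409 kip/in; f_ty = M·x/J = 6.747 kip/in.
Resultant f_max = √[f_tx² + (f_v + f_ty)²] = √[7.409² + (2.377 + 6.747)²] = 11.75 kip/in.
Capacity per unit length: r_n/Ω = (1/2.0) × 0.6 × 100 × (0.707 × 0.625) = 13.26 kip/in.
11.75 ≤ 13.26 → adequate.

f_max ≈ 11.8 kip/in; adequate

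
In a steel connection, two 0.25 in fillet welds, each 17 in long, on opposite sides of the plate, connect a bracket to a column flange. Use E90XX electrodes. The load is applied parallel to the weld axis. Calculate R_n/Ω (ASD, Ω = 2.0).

E90XX → F_EXX = 90 ksi.
Effective throat t_e = 0.707 × 0.25 = 0.1767 in.
Total length L = 34 in; A_we = 0.1767 × 34 = 6.01 in².
F_nw = 0.6 F_EXX = 0.6 × 90 = 54 ksi.
R_n = 54 × 6.01 = 324.5 kips; R_n/Ω = 324.5/2.0 = 162.3 kips.

R_n/Ω ≈ 162 kips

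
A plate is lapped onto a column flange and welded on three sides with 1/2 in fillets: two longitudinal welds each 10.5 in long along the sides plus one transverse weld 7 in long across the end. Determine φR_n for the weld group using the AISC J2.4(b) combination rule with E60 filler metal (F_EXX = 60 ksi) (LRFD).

φR_n ≈ 271 kips

t_e = 0.707 × 0.5 = 0.3535 in.
R_nwl = 0.6 × 60 × 0.3535 × 21 = 267.2 kips (longitudinal, 2 welds).
R_nwt = 0.6 × 60 × 0.3535 × 7 = 89.08 kips (transverse, base value).
(i) R_nwl + R_nwt = 356.3 kips; (ii) 0.85 R_nwl + 1.5 R_nwt = 360.8 kips.
R_n = max = 360.8 kips [governs: (ii)]; φR_n = 270.6 kips.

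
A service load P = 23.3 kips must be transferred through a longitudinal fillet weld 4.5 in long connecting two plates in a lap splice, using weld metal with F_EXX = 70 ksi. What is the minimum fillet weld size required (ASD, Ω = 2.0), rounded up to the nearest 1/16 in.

w = 3/8 in

Total weld length L = 4.5 in.
Required throat t_e = P × Ω / (0.6 F_EXX × L) = 23.3 × 2.0 / (0.6 × 70 × 4.5) = 0.2466 in.
Required leg w = t_e / 0.707 = 0.3487 in → use 3/8 in.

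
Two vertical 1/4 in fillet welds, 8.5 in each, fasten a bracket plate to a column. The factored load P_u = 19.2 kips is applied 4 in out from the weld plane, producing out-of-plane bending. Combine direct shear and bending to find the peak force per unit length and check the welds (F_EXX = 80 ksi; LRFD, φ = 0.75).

f_max ≈ 3.38 kip/in; adequate

L_w = 2 × 8.5 = 17 in; section modulus (unit throat) S = 2 × L²/6 = 24.08 in².
Direct shear f_v = P/L_w = 19.2/17 = 1.129 kip/in.
Moment M = P × e = 19.2 × 4 = 76.8 kip·in; bending f_b = M/S = 3.189 kip/in.
f_max = √(f_v² + f_b²) = √(1.129² + 3.189²) = 3.383 kip/in.
φr_n = 0.75 × 0.6 × 80 × (0.707 × 0.25) = 6.363 kip/in → adequate.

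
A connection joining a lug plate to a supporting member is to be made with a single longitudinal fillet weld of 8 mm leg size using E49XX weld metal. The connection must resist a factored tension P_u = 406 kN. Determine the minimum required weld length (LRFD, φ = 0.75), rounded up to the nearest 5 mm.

L = 330 mm

E49XX → F_EXX = 490 MPa.
Throat t_e = 0.707 × 8 = 5.656 mm.
φr_n = 0.75 × 0.6 × 490 × 5.656 × 10⁻³ = 1.247 kN/mm.
L_req = P_u / φr_n = 406 / 1.247 = 325.5 mm total.
Round up → use L = 330 mm.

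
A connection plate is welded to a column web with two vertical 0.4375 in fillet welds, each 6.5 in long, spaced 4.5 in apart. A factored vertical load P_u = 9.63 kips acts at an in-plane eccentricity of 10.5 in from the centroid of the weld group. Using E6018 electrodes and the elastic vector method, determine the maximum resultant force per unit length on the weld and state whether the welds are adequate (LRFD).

f_max ≈ 4.05 kip/in; adequate

E60XX → F_EXX = 60 ksi.
Total weld length L_w = 13 in. Treat welds as unit-width lines.
Polar moment about centroid: J = 2[d³/12 + d(b/2)²] = 2[6.5³/12 + 6.5×2.25²] = 111.6 in³.
Direct shear f_v = P/L_w = 9.63 / 13 = 0.7408 kip/in (vertical).
Torsion M = P·e = 9.63 × 10.5 = 101.12 kip·in.
Critical point at (x, y) = (2.25, 3.25) from centroid. f_tx = M·y/J = 2.945 kip/in; f_ty = M·x/J = 2.039 kip/in.
Resultant f_max = √[f_tx² + (f_v + f_ty)²] = √[2.945² + (0.7408 + 2.039)²] = 4.05 kip/in.
Capacity per unit length: φr_n = 0.75 × 0.6 × 60 × (0.707 × 0.4375) = 8.351 kip/in.
4.05 ≤ 8.351 → adequate.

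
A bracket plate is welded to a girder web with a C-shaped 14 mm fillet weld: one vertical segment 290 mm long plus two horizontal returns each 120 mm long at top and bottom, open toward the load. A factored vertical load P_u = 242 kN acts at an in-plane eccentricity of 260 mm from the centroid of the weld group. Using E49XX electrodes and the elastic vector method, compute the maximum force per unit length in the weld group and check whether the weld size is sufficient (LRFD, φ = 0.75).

E49XX → F_EXX = 490 MPa.
Total weld length L_w = 530 mm. Treat welds as unit-width lines.
Centroid: x̄ = 2×120×60 / 530 = 27.17 mm from the vertical weld.
Polar moment about centroid: J = I_x + I_y = [290³/12 + 2×120×145²] + [290×27.17² + 2(120³/12 + 120×32.83²)] = 7839000 mm³.
Direct shear f_v = P/L_w = 242×10³ / 530 = 456.6 N/mm (vertical).
Torsion M = P·e = 242×10³ × 260 = 62920000 N·mm.
Critical point at (x, y) = (92.83, 145) from centroid. f_tx = M·y/J = 1164 N/mm; f_ty = M·x/J = 745.1 N/mm.
Resultant f_max = √[f_tx² + (f_v + f_ty)²] = √[1164² + (456.6 + 745.1)²] = 1673 N/mm.
Capacity per unit length: φr_n = 0.75 × 0.6 × 490 × (0.707 × 14) = 2183 N/mm.
1673 ≤ 2183 → adequate.

f_max ≈ 1670 N/mm; adequate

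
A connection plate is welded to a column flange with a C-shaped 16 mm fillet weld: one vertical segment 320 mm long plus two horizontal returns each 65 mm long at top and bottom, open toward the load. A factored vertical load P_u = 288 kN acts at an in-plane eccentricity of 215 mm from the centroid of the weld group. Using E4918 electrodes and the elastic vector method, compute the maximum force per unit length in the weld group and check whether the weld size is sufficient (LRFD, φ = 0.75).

E49XX → F_EXX = 490 MPa.
Total weld length L_w = 450 mm. Treat welds as unit-width lines.
Centroid: x̄ = 2×65×32.5 / 450 = 9.389 mm from the vertical weld.
Polar moment about centroid: J = I_x + I_y = [320³/12 + 2×65×160²] + [320×9.389² + 2(65³/12 + 65×23.11²)] = 6202000 mm³.
Direct shear f_v = P/L_w = 288×10³ / 450 = 640 N/mm (vertical).
Torsion M = P·e = 288×10³ × 215 = 61920000 N·mm.
Critical point at (x, y) = (55.61, 160) from centroid. f_tx = M·y/J = 1597 N/mm; f_ty = M·x/J = 555.2 N/mm.
Resultant f_max = √[f_tx² + (f_v + f_ty)²] = √[1597² + (640 + 555.2)²] = 1995 N/mm.
Capacity per unit length: φr_n = 0.75 × 0.6 × 490 × (0.707 × 16) = 2494 N/mm.
1995 ≤ 2494 → adequate.

f_max ≈ 2000 N/mm; adequate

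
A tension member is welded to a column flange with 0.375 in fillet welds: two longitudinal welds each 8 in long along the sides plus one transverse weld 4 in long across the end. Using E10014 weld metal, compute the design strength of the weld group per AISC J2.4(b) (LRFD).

φR_n ≈ 239 kip

E100XX → F_EXX = 100 ksi.
t_e = 0.707 × 0.375 = 0.2651 in.
R_nwl = 0.6 × 100 × 0.2651 × 16 = 254.5 kip (longitudinal, 2 welds).
R_nwt = 0.6 × 100 × 0.2651 × 4 = 63.63 kip (transverse, base value).
(i) R_nwl + R_nwt = 318.2 kip; (ii) 0.85 R_nwl + 1.5 R_nwt = 311.8 kip.
R_n = max = 318.2 kip [governs: (i)]; φR_n = 238.6 kip.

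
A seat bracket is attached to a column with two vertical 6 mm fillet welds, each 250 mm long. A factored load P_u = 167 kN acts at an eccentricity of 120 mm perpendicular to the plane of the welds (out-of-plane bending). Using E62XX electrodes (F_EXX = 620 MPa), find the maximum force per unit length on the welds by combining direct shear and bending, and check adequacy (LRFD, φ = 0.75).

f_max ≈ 1020 N/mm; adequate

L_w = 2 × 250 = 500 mm; section modulus (unit throat) S = 2 × L²/6 = 20830 mm².
Direct shear f_v = P/L_w = 167×10³/500 = 334 N/mm.
Moment M = P × e = 167×10³ × 120 = 20040000 N·mm; bending f_b = M/S = 961.9 N/mm.
f_max = √(f_v² + f_b²) = √(334² + 961.9²) = 1018 N/mm.
φr_n = 0.75 × 0.6 × 620 × (0.707 × 6) = 1184 N/mm → adequate.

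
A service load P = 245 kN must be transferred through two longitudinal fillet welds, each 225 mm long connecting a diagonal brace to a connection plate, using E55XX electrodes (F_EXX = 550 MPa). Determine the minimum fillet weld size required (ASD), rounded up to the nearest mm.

w = 5 mm

Total weld length L = 450 mm.
Required throat t_e = P × Ω / (0.6 F_EXX × L) = 245 × 2.0 / (0.6 × 550 × 450 × 10⁻³) = 3.3 mm.
Required leg w = t_e / 0.707 = 4.667 mm → use 5 mm.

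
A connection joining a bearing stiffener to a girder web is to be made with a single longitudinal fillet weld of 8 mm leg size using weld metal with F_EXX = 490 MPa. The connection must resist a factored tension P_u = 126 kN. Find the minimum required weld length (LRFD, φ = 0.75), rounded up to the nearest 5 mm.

Throat t_e = 0.707 × 8 = 5.656 mm.
φr_n = 0.75 × 0.6 × 490 × 5.656 × 10⁻³ = 1.247 kN/mm.
L_req = P_u / φr_n = 126 / 1.247 = 101 mm total.
Round up → use L = 105 mm.

L = 105 mm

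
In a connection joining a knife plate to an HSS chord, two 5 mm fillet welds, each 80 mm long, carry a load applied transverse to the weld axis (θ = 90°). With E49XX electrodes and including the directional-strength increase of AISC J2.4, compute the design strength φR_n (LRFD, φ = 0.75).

E49XX → F_EXX = 490 MPa.
t_e = 0.707 × 5 = 3.535 mm; A_we = 3.535 × 160 = 565.6 mm².
Directional factor: 1.0 + 0.5 sin^1.5(90°) = 1.5.
F_nw = 0.6 × 490 × 1.5 = 441 MPa.
φR_n = 0.75 × 441 × 565.6 × 10⁻³ = 187.1 kN.

φR_n ≈ 187 kN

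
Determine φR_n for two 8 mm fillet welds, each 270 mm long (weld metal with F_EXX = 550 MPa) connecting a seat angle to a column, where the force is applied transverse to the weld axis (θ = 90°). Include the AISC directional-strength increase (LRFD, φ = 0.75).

t_e = 0.707 × 8 = 5.656 mm; A_we = 5.656 × 540 = 3054 mm².
Directional factor: 1.0 + 0.5 sin^1.5(90°) = 1.5.
F_nw = 0.6 × 550 × 1.5 = 495 MPa.
φR_n = 0.75 × 495 × 3054 × 10⁻³ = 1134 kN.

φR_n ≈ 1130 kN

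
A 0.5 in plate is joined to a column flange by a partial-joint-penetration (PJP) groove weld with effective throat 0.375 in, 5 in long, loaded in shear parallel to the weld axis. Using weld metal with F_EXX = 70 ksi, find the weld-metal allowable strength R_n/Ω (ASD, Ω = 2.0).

R_n/Ω ≈ 39.4 kip

Effective throat (given) t_e = 0.375 in.
A_we = 0.375 × 5 = 1.875 in².
F_nw = 0.6 F_EXX = 42 ksi.
R_n/Ω = (42 × 1.875) / 2.0 = 39.38 kip.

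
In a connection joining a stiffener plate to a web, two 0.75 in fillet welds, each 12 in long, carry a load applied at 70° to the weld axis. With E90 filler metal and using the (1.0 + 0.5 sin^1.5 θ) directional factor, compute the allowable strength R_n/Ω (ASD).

R_n/Ω ≈ 500 kip

E90XX → F_EXX = 90 ksi.
t_e = 0.707 × 0.75 = 0.5302 in; A_we = 0.5302 × 24 = 12.73 in².
Directional factor: 1.0 + 0.5 sin^1.5(70°) = 1.455.
F_nw = 0.6 × 90 × 1.455 = 78.59 ksi.
R_n/Ω = (78.59 × 12.73) / 2.0 = 500.1 kip.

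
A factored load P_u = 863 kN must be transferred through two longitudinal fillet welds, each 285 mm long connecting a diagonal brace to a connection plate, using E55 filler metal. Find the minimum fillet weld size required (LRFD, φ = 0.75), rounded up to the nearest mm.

E55XX → F_EXX = 550 MPa.
Total weld length L = 570 mm.
Required throat t_e = P_u / (φ × 0.6 F_EXX × L) = 863 / (0.75 × 0.6 × 550 × 570 × 10⁻³) = 6.117 mm.
Required leg w = t_e / 0.707 = 8.652 mm → use 9 mm.

w = 9 mm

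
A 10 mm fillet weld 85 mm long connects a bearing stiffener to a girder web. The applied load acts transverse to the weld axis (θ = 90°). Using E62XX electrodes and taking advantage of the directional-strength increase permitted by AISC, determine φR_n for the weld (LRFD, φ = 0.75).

E62XX → F_EXX = 620 MPa.
t_e = 0.707 × 10 = 7.07 mm; A_we = 7.07 × 85 = 600.9 mm².
Directional factor: 1.0 + 0.5 sin^1.5(90°) = 1.5.
F_nw = 0.6 × 620 × 1.5 = 558 MPa.
φR_n = 0.75 × 558 × 600.9 × 10⁻³ = 251.5 kN.

φR_n ≈ 251 kN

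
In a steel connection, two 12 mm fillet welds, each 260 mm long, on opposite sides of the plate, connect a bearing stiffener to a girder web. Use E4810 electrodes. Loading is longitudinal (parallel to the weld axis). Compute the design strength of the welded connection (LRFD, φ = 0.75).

φR_n ≈ 953 kN

E48XX → F_EXX = 480 MPa.
Effective throat t_e = 0.707 × 12 = 8.484 mm.
Total length L = 520 mm; A_we = 8.484 × 520 = 4412 mm².
F_nw = 0.6 F_EXX = 0.6 × 480 = 288 MPa.
φR_n = 0.75 × 288 × 4412 × 10⁻³ = 952.9 kN.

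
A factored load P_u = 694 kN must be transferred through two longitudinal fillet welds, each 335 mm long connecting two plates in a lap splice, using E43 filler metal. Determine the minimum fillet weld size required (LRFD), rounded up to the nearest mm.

w = 8 mm

E43XX → F_EXX = 430 MPa.
Total weld length L = 670 mm.
Required throat t_e = P_u / (φ × 0.6 F_EXX × L) = 694 / (0.75 × 0.6 × 430 × 670 × 10⁻³) = 5.353 mm.
Required leg w = t_e / 0.707 = 7.572 mm → use 8 mm.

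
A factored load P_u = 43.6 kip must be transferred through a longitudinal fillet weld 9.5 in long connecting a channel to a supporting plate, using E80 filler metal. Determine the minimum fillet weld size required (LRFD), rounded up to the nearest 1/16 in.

E80XX → F_EXX = 80 ksi.
Total weld length L = 9.5 in.
Required throat t_e = P_u / (φ × 0.6 F_EXX × L) = 43.6 / (0.75 × 0.6 × 80 × 9.5) = 0.1275 in.
Required leg w = t_e / 0.707 = 0.1803 in → use 3/16 in.

w = 3/16 in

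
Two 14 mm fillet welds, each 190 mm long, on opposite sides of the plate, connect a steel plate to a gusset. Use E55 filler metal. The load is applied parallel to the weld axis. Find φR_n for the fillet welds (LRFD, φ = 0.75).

φR_n ≈ 931 kN

E55XX → F_EXX = 550 MPa.
Effective throat t_e = 0.707 × 14 = 9.898 mm.
Total length L = 380 mm; A_we = 9.898 × 380 = 3761 mm².
F_nw = 0.6 F_EXX = 0.6 × 550 = 330 MPa.
φR_n = 0.75 × 330 × 3761 × 10⁻³ = 930.9 kN.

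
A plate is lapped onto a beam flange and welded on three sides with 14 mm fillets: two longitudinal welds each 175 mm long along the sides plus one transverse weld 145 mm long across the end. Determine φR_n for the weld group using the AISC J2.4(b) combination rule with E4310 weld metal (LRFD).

φR_n ≈ 986 kN

E43XX → F_EXX = 430 MPa.
t_e = 0.707 × 14 = 9.898 mm.
R_nwl = 0.6 × 430 × 9.898 × 350 × 10⁻³ = 893.8 kN (longitudinal, 2 welds).
R_nwt = 0.6 × 430 × 9.898 × 145 × 10⁻³ = 370.3 kN (transverse, base value).
(i) R_nwl + R_nwt = 1264 kN; (ii) 0.85 R_nwl + 1.5 R_nwt = 1315 kN.
R_n = max = 1315 kN [governs: (ii)]; φR_n = 986.4 kN.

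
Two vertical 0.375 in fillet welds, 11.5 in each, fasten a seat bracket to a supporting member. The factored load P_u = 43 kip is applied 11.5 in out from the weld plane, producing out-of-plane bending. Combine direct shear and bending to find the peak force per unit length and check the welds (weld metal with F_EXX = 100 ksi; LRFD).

L_w = 2 × 11.5 = 23 in; section modulus (unit throat) S = 2 × L²/6 = 44.08 in².
Direct shear f_v = P/L_w = 43/23 = 1.87 kip/in.
Moment M = P × e = 43 × 11.5 = 494.5 kip·in; bending f_b = M/S = 11.22 kip/in.
f_max = √(f_v² + f_b²) = √(1.87² + 11.22²) = 11.37 kip/in.
φr_n = 0.75 × 0.6 × 100 × (0.707 × 0.375) = 11.93 kip/in → adequate.

f_max ≈ 11.4 kip/in; adequate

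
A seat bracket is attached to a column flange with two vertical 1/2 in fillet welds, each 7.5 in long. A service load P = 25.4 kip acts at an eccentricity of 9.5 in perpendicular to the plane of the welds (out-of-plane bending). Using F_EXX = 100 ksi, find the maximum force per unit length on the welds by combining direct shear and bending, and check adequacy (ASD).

L_w = 2 × 7.5 = 15 in; section modulus (unit throat) S = 2 × L²/6 = 18.75 in².
Direct shear f_v = P/L_w = 25.4/15 = 1.693 kip/in.
Moment M = P × e = 25.4 × 9.5 = 241.3 kip·in; bending f_b = M/S = 12.87 kip/in.
f_max = √(f_v² + f_b²) = √(1.693² + 12.87²) = 12.98 kip/in.
r_n/Ω = (1/2.0) × 0.6 × 100 × (0.707 × 0.5) = 10.6 kip/in → NOT adequate.

f_max ≈ 13 kip/in; NOT adequate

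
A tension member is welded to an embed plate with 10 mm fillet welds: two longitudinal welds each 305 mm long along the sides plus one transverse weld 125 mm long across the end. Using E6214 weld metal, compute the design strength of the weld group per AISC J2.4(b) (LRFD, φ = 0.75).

E62XX → F_EXX = 620 MPa.
t_e = 0.707 × 10 = 7.07 mm.
R_nwl = 0.6 × 620 × 7.07 × 610 × 10⁻³ = 1604 kN (longitudinal, 2 welds).
R_nwt = 0.6 × 620 × 7.07 × 125 × 10⁻³ = 328.8 kN (transverse, base value).
(i) R_nwl + R_nwt = 1933 kN; (ii) 0.85 R_nwl + 1.5 R_nwt = 1857 kN.
R_n = max = 1933 kN [governs: (i)]; φR_n = 1450 kN.

φR_n ≈ 1450 kN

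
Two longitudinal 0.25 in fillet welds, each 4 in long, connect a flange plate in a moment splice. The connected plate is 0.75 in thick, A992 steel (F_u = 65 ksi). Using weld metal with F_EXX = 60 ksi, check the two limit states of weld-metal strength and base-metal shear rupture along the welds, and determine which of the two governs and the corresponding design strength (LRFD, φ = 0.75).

φR_n ≈ 38.2 kips (weld metal governs)

t_e = 0.707 × 0.25 = 0.1767 in; L = 8 in.
Weld metal: φR_n = 0.75 × 0.6 × 60 × 0.1767 × 8 = 38.18 kips.
Base metal (shear rupture): φR_n = 0.75 × 0.6 × 65 × 0.75 × 8 = 175.5 kips.
Governing: weld metal.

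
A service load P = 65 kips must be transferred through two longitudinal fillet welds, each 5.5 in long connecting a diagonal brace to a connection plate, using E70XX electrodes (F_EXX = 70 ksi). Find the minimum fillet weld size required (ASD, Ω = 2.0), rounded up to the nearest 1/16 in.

Total weld length L = 11 in.
Required throat t_e = P × Ω / (0.6 F_EXX × L) = 65 × 2.0 / (0.6 × 70 × 11) = 0.2814 in.
Required leg w = t_e / 0.707 = 0.398 in → use 7/16 in.

w = 7/16 in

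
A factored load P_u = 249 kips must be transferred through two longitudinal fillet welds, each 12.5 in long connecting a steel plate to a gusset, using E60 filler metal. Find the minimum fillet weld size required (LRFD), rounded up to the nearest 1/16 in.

w = 9/16 in

E60XX → F_EXX = 60 ksi.
Total weld length L = 25 in.
Required throat t_e = P_u / (φ × 0.6 F_EXX × L) = 249 / (0.75 × 0.6 × 60 × 25) = 0.3689 in.
Required leg w = t_e / 0.707 = 0.5218 in → use 9/16 in.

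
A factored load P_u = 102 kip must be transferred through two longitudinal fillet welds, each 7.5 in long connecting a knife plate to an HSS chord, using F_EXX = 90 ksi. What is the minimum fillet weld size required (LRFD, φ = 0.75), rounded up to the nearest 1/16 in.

Total weld length L = 15 in.
Required throat t_e = P_u / (φ × 0.6 F_EXX × L) = 102 / (0.75 × 0.6 × 90 × 15) = 0.1679 in.
Required leg w = t_e / 0.707 = 0.2375 in → use 1/4 in.

w = 1/4 in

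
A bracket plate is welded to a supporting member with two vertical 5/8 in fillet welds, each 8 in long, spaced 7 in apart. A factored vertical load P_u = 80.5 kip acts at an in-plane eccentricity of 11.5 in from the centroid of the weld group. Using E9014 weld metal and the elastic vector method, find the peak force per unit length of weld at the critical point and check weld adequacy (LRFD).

f_max ≈ 21.1 kip/in; NOT adequate

E90XX → F_EXX = 90 ksi.
Total weld length L_w = 16 in. Treat welds as unit-width lines.
Polar moment about centroid: J = 2[d³/12 + d(b/2)²] = 2[8³/12 + 8×3.5²] = 281.3 in³.
Direct shear f_v = P/L_w = 80.5 / 16 = 5.031 kip/in (vertical).
Torsion M = P·e = 80.5 × 11.5 = 925.75 kip·in.
Critical point at (x, y) = (3.5, 4) from centroid. f_tx = M·y/J = 13.16 kip/in; f_ty = M·x/J = 11.52 kip/in.
Resultant f_max = √[f_tx² + (f_v + f_ty)²] = √[13.16² + (5.031 + 11.52)²] = 21.14 kip/in.
Capacity per unit length: φr_n = 0.75 × 0.6 × 90 × (0.707 × 0.625) = 17.9 kip/in.
21.14 > 17.9 → NOT adequate.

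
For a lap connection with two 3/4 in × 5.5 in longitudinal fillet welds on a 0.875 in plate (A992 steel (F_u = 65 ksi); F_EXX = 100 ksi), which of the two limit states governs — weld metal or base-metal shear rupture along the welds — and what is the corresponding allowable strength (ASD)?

t_e = 0.707 × 0.75 = 0.5302 in; L = 11 in.
Weld metal: R_n/Ω = (1/2.0) × 0.6 × 100 × 0.5302 × 11 = 175 kip.
Base metal (shear rupture): R_n/Ω = (1/2.0) × 0.6 × 65 × 0.875 × 11 = 187.7 kip.
Governing: weld metal.

R_n/Ω ≈ 175 kip (weld metal governs)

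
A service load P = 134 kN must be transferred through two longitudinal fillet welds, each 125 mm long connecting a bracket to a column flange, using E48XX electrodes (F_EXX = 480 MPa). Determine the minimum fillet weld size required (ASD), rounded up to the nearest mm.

w = 6 mm

Total weld length L = 250 mm.
Required throat t_e = P × Ω / (0.6 F_EXX × L) = 134 × 2.0 / (0.6 × 480 × 250 × 10⁻³) = 3.722 mm.
Required leg w = t_e / 0.707 = 5.265 mm → use 6 mm.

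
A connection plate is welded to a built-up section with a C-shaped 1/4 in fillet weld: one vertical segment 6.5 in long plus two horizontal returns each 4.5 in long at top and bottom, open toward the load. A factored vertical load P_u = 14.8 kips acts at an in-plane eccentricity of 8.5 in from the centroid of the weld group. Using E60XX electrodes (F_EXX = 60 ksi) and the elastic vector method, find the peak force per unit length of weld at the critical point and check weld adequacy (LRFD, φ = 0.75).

Total weld length L_w = 15.5 in. Treat welds as unit-width lines.
Centroid: x̄ = 2×4.5×2.25 / 15.5 = 1.306 in from the vertical weld.
Polar moment about centroid: J = I_x + I_y = [6.5³/12 + 2×4.5×3.25²] + [6.5×1.306² + 2(4.5³/12 + 4.5×0.9435²)] = 152.2 in³.
Direct shear f_v = P/L_w = 14.8 / 15.5 = 0.9548 kip/in (vertical).
Torsion M = P·e = 14.8 × 8.5 = 125.8 kip·in.
Critical point at (x, y) = (3.194, 3.25) from centroid. f_tx = M·y/J = 2.686 kip/in; f_ty = M·x/J = 2.639 kip/in.
Resultant f_max = √[f_tx² + (f_v + f_ty)²] = √[2.686² + (0.9548 + 2.639)²] = 4.486 kip/in.
Capacity per unit length: φr_n = 0.75 × 0.6 × 60 × (0.707 × 0.25) = 4.772 kip/in.
4.486 ≤ 4.772 → adequate.

f_max ≈ 4.49 kip/in; adequate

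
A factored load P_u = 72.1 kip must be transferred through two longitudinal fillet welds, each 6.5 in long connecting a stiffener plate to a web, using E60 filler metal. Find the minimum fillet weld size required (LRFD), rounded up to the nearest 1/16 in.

E60XX → F_EXX = 60 ksi.
Total weld length L = 13 in.
Required throat t_e = P_u / (φ × 0.6 F_EXX × L) = 72.1 / (0.75 × 0.6 × 60 × 13) = 0.2054 in.
Required leg w = t_e / 0.707 = 0.2905 in → use 5/16 in.

w = 5/16 in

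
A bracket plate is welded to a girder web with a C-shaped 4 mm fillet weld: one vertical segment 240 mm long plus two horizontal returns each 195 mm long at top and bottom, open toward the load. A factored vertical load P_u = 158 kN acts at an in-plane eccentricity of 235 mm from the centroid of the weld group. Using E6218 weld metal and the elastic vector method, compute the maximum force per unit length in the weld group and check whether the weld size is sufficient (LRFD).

f_max ≈ 914 N/mm; NOT adequate

E62XX → F_EXX = 620 MPa.
Total weld length L_w = 630 mm. Treat welds as unit-width lines.
Centroid: x̄ = 2×195×97.5 / 630 = 60.36 mm from the vertical weld.
Polar moment about centroid: J = I_x + I_y = [240³/12 + 2×195×120²] + [240×60.36² + 2(195³/12 + 195×37.14²)] = 9416000 mm³.
Direct shear f_v = P/L_w = 158×10³ / 630 = 250.8 N/mm (vertical).
Torsion M = P·e = 158×10³ × 235 = 37130000 N·mm.
Critical point at (x, y) = (134.6, 120) from centroid. f_tx = M·y/J = 473.2 N/mm; f_ty = M·x/J = 530.9 N/mm.
Resultant f_max = √[f_tx² + (f_v + f_ty)²] = √[473.2² + (250.8 + 530.9)²] = 913.8 N/mm.
Capacity per unit length: φr_n = 0.75 × 0.6 × 620 × (0.707 × 4) = 789 N/mm.
913.8 > 789 → NOT adequate.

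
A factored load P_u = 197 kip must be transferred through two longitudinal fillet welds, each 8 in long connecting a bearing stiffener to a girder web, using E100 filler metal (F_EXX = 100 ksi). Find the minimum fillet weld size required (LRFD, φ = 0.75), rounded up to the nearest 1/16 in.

w = 7/16 in

Total weld length L = 16 in.
Required throat t_e = P_u / (φ × 0.6 F_EXX × L) = 197 / (0.75 × 0.6 × 100 × 16) = 0.2736 in.
Required leg w = t_e / 0.707 = 0.387 in → use 7/16 in.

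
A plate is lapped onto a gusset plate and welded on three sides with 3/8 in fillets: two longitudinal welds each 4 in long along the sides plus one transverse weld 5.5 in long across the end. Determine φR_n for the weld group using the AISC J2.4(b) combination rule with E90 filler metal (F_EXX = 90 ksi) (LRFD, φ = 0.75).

φR_n ≈ 162 kips

t_e = 0.707 × 0.375 = 0.2651 in.
R_nwl = 0.6 × 90 × 0.2651 × 8 = 114.5 kips (longitudinal, 2 welds).
R_nwt = 0.6 × 90 × 0.2651 × 5.5 = 78.74 kips (transverse, base value).
(i) R_nwl + R_nwt = 193.3 kips; (ii) 0.85 R_nwl + 1.5 R_nwt = 215.5 kips.
R_n = max = 215.5 kips [governs: (ii)]; φR_n = 161.6 kips.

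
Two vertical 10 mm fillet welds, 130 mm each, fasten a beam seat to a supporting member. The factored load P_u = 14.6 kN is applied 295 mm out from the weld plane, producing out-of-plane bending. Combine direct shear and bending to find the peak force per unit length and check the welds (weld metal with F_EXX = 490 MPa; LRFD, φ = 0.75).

L_w = 2 × 130 = 260 mm; section modulus (unit throat) S = 2 × L²/6 = 5633 mm².
Direct shear f_v = P/L_w = 14.6×10³/260 = 56.15 N/mm.
Moment M = P × e = 14.6×10³ × 295 = 4307000 N·mm; bending f_b = M/S = 764.6 N/mm.
f_max = √(f_v² + f_b²) = √(56.15² + 764.6²) = 766.6 N/mm.
φr_n = 0.75 × 0.6 × 490 × (0.707 × 10) = 1559 N/mm → adequate.

f_max ≈ 767 N/mm; adequate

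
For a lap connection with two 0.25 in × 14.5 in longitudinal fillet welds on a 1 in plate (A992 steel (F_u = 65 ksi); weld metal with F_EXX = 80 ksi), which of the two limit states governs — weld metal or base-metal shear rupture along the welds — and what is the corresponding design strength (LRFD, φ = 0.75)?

t_e = 0.707 × 0.25 = 0.1767 in; L = 29 in.
Weld metal: φR_n = 0.75 × 0.6 × 80 × 0.1767 × 29 = 184.5 kip.
Base metal (shear rupture): φR_n = 0.75 × 0.6 × 65 × 1 × 29 = 848.2 kip.
Governing: weld metal.

φR_n ≈ 185 kip (weld metal governs)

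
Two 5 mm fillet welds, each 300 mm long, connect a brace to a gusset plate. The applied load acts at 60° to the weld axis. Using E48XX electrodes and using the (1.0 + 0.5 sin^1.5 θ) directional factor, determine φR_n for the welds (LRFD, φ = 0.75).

E48XX → F_EXX = 480 MPa.
t_e = 0.707 × 5 = 3.535 mm; A_we = 3.535 × 600 = 2121 mm².
Directional factor: 1.0 + 0.5 sin^1.5(60°) = 1.403.
F_nw = 0.6 × 480 × 1.403 = 404.1 MPa.
φR_n = 0.75 × 404.1 × 2121 × 10⁻³ = 642.7 kN.

φR_n ≈ 643 kN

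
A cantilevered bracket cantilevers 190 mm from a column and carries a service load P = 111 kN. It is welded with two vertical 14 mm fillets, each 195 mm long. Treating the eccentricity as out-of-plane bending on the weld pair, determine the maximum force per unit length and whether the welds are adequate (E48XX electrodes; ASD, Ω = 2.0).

f_max ≈ 1690 N/mm; NOT adequate

E48XX → F_EXX = 480 MPa.
L_w = 2 × 195 = 390 mm; section modulus (unit throat) S = 2 × L²/6 = 12680 mm².
Direct shear f_v = P/L_w = 111×10³/390 = 284.6 N/mm.
Moment M = P × e = 111×10³ × 190 = 21090000 N·mm; bending f_b = M/S = 1664 N/mm.
f_max = √(f_v² + f_b²) = √(284.6² + 1664²) = 1688 N/mm.
r_n/Ω = (1/2.0) × 0.6 × 480 × (0.707 × 14) = 1425 N/mm → NOT adequate.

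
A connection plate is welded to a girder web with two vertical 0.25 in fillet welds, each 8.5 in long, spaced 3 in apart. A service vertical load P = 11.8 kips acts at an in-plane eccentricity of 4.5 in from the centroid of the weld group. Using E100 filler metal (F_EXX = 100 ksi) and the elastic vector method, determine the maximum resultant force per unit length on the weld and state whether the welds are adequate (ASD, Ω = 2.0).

f_max ≈ 2.04 kip/in; adequate

Total weld length L_w = 17 in. Treat welds as unit-width lines.
Polar moment about centroid: J = 2[d³/12 + d(b/2)²] = 2[8.5³/12 + 8.5×1.5²] = 140.6 in³.
Direct shear f_v = P/L_w = 11.8 / 17 = 0.6941 kip/in (vertical).
Torsion M = P·e = 11.8 × 4.5 = 53.1 kip·in.
Critical point at (x, y) = (1.5, 4.25) from centroid. f_tx = M·y/J = 1.605 kip/in; f_ty = M·x/J = 0.5665 kip/in.
Resultant f_max = √[f_tx² + (f_v + f_ty)²] = √[1.605² + (0.6941 + 0.5665)²] = 2.041 kip/in.
Capacity per unit length: r_n/Ω = (1/2.0) × 0.6 × 100 × (0.707 × 0.25) = 5.302 kip/in.
2.041 ≤ 5.302 → adequate.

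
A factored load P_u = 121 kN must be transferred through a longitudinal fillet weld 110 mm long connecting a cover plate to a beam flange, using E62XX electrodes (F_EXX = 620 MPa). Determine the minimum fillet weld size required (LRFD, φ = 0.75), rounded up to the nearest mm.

Total weld length L = 110 mm.
Required throat t_e = P_u / (φ × 0.6 F_EXX × L) = 121 / (0.75 × 0.6 × 620 × 110 × 10⁻³) = 3.943 mm.
Required leg w = t_e / 0.707 = 5.577 mm → use 6 mm.

w = 6 mm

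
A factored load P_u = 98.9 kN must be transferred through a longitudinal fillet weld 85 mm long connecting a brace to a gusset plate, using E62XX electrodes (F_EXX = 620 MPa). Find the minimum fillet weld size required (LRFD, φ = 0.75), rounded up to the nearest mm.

Total weld length L = 85 mm.
Required throat t_e = P_u / (φ × 0.6 F_EXX × L) = 98.9 / (0.75 × 0.6 × 620 × 85 × 10⁻³) = 4.17 mm.
Required leg w = t_e / 0.707 = 5.899 mm → use 6 mm.

w = 6 mm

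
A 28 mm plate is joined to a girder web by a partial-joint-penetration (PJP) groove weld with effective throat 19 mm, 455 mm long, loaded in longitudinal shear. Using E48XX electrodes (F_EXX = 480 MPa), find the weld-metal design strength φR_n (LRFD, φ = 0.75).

Effective throat (given) t_e = 19 mm.
A_we = 19 × 455 = 8645 mm².
F_nw = 0.6 F_EXX = 288 MPa.
φR_n = 0.75 × 288 × 8645 × 10⁻³ = 1867 kN.

φR_n ≈ 1870 kN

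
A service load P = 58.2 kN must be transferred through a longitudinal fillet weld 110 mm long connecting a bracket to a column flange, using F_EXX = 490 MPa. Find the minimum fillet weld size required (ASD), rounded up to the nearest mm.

Total weld length L = 110 mm.
Required throat t_e = P × Ω / (0.6 F_EXX × L) = 58.2 × 2.0 / (0.6 × 490 × 110 × 10⁻³) = 3.599 mm.
Required leg w = t_e / 0.707 = 5.091 mm → use 6 mm.

w = 6 mm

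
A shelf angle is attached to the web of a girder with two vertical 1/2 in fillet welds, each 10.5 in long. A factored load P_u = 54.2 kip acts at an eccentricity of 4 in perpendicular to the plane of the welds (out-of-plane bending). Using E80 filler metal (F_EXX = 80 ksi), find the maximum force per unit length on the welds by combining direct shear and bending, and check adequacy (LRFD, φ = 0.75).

L_w = 2 × 10.5 = 21 in; section modulus (unit throat) S = 2 × L²/6 = 36.75 in².
Direct shear f_v = P/L_w = 54.2/21 = 2.581 kip/in.
Moment M = P × e = 54.2 × 4 = 216.8 kip·in; bending f_b = M/S = 5.899 kip/in.
f_max = √(f_v² + f_b²) = √(2.581² + 5.899²) = 6.439 kip/in.
φr_n = 0.75 × 0.6 × 80 × (0.707 × 0.5) = 12.73 kip/in → adequate.

f_max ≈ 6.44 kip/in; adequate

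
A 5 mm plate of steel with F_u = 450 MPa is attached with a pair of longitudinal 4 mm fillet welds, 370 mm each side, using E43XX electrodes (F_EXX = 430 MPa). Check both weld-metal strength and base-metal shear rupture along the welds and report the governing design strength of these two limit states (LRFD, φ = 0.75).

φR_n ≈ 405 kN (weld metal governs)

t_e = 0.707 × 4 = 2.828 mm; L = 740 mm.
Weld metal: φR_n = 0.75 × 0.6 × 430 × 2.828 × 740 × 10⁻³ = 404.9 kN.
Base metal (shear rupture): φR_n = 0.75 × 0.6 × 450 × 5 × 740 × 10⁻³ = 749.2 kN.
Governing: weld metal.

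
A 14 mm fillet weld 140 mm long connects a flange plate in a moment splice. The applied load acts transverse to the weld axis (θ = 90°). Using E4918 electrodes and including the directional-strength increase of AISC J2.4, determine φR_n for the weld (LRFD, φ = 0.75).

E49XX → F_EXX = 490 MPa.
t_e = 0.707 × 14 = 9.898 mm; A_we = 9.898 × 140 = 1386 mm².
Directional factor: 1.0 + 0.5 sin^1.5(90°) = 1.5.
F_nw = 0.6 × 490 × 1.5 = 441 MPa.
φR_n = 0.75 × 441 × 1386 × 10⁻³ = 458.3 kN.

φR_n ≈ 458 kN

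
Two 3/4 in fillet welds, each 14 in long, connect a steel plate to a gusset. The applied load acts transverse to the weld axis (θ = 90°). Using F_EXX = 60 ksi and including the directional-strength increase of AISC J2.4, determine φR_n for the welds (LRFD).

t_e = 0.707 × 0.75 = 0.5302 in; A_we = 0.5302 × 28 = 14.85 in².
Directional factor: 1.0 + 0.5 sin^1.5(90°) = 1.5.
F_nw = 0.6 × 60 × 1.5 = 54 ksi.
φR_n = 0.75 × 54 × 14.85 = 601.3 kip.

φR_n ≈ 601 kip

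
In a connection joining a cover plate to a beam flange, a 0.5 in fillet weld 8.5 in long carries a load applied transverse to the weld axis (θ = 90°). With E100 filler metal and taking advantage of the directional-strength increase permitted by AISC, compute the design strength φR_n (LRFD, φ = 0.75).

E100XX → F_EXX = 100 ksi.
t_e = 0.707 × 0.5 = 0.3535 in; A_we = 0.3535 × 8.5 = 3.005 in².
Directional factor: 1.0 + 0.5 sin^1.5(90°) = 1.5.
F_nw = 0.6 × 100 × 1.5 = 90 ksi.
φR_n = 0.75 × 90 × 3.005 = 202.8 kip.

φR_n ≈ 203 kip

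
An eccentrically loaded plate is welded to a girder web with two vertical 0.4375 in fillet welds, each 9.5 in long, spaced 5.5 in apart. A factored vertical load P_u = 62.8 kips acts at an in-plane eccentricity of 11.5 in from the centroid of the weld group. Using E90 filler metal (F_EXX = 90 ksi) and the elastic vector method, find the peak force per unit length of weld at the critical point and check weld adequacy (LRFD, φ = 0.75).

Total weld length L_w = 19 in. Treat welds as unit-width lines.
Polar moment about centroid: J = 2[d³/12 + d(b/2)²] = 2[9.5³/12 + 9.5×2.75²] = 286.6 in³.
Direct shear f_v = P/L_w = 62.8 / 19 = 3.305 kip/in (vertical).
Torsion M = P·e = 62.8 × 11.5 = 722.2 kip·in.
Critical point at (x, y) = (2.75, 4.75) from centroid. f_tx = M·y/J = 11.97 kip/in; f_ty = M·x/J = 6.93 kip/in.
Resultant f_max = √[f_tx² + (f_v + f_ty)²] = √[11.97² + (3.305 + 6.93)²] = 15.75 kip/in.
Capacity per unit length: φr_n = 0.75 × 0.6 × 90 × (0.707 × 0.4375) = 12.53 kip/in.
15.75 > 12.53 → NOT adequate.

f_max ≈ 15.7 kip/in; NOT adequate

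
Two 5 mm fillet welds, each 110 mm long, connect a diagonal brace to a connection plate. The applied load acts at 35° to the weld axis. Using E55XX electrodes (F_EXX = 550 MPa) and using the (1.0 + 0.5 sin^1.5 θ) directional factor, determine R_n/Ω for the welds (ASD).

R_n/Ω ≈ 156 kN

t_e = 0.707 × 5 = 3.535 mm; A_we = 3.535 × 220 = 777.7 mm².
Directional factor: 1.0 + 0.5 sin^1.5(35°) = 1.217.
F_nw = 0.6 × 550 × 1.217 = 401.7 MPa.
R_n/Ω = (401.7 × 777.7) / 2.0 × 10⁻³ = 156.2 kN.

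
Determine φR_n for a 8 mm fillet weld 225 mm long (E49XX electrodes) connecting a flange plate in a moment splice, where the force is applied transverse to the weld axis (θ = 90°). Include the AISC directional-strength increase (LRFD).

E49XX → F_EXX = 490 MPa.
t_e = 0.707 × 8 = 5.656 mm; A_we = 5.656 × 225 = 1273 mm².
Directional factor: 1.0 + 0.5 sin^1.5(90°) = 1.5.
F_nw = 0.6 × 490 × 1.5 = 441 MPa.
φR_n = 0.75 × 441 × 1273 × 10⁻³ = 420.9 kN.

φR_n ≈ 421 kN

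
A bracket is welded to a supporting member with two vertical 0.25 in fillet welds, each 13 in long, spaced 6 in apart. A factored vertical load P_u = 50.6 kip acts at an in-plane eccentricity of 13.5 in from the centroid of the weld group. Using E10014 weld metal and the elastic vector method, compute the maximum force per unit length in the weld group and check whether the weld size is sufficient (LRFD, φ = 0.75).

f_max ≈ 9.14 kip/in; NOT adequate

E100XX → F_EXX = 100 ksi.
Total weld length L_w = 26 in. Treat welds as unit-width lines.
Polar moment about centroid: J = 2[d³/12 + d(b/2)²] = 2[13³/12 + 13×3²] = 600.2 in³.
Direct shear f_v = P/L_w = 50.6 / 26 = 1.946 kip/in (vertical).
Torsion M = P·e = 50.6 × 13.5 = 683.1 kip·in.
Critical point at (x, y) = (3, 6.5) from centroid. f_tx = M·y/J = 7.398 kip/in; f_ty = M·x/J = 3.415 kip/in.
Resultant f_max = √[f_tx² + (f_v + f_ty)²] = √[7.398² + (1.946 + 3.415)²] = 9.136 kip/in.
Capacity per unit length: φr_n = 0.75 × 0.6 × 100 × (0.707 × 0.25) = 7.954 kip/in.
9.136 > 7.954 → NOT adequate.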